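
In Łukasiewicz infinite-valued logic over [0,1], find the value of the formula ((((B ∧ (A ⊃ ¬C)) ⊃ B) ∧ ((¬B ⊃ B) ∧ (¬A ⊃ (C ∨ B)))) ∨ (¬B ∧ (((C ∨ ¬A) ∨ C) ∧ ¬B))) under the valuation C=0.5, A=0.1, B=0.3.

¬C: Łukasiewicz ¬ gives 1 − 0.5 = 0.5
(A ⊃ ¬C): min(1, 1 − 0.1 + 0.5) = 1
(B ∧ (A ⊃ ¬C)) = min(0.3, 1) = 0.3
((B ∧ (A ⊃ ¬C)) ⊃ B): min(1, 1 − 0.3 + 0.3) = 1
¬B: Łukasiewicz ¬ gives 1 − 0.3 = 0.7
(¬B ⊃ B): min(1, 1 − 0.7 + 0.3) = 0.6
¬A: Łukasiewicz ¬ gives 1 − 0.1 = 0.9
(C ∨ B) = max(0.5, 0.3) = 0.5
(¬A ⊃ (C ∨ B)): min(1, 1 − 0.9 + 0.5) = 0.6
((¬B ⊃ B) ∧ (¬A ⊃ (C ∨ B))) = min(0.6, 0.6) = 0.6
(((B ∧ (A ⊃ ¬C)) ⊃ B) ∧ ((¬B ⊃ B) ∧ (¬A ⊃ (C ∨ B)))) = min(1, 0.6) = 0.6
¬B: Łukasiewicz ¬ gives 1 − 0.3 = 0.7
¬A: Łukasiewicz ¬ gives 1 − 0.1 = 0.9
(C ∨ ¬A) = max(0.5, 0.9) = 0.9
((C ∨ ¬A) ∨ C) = max(0.9, 0.5) = 0.9
¬B: Łukasiewicz ¬ gives 1 − 0.3 = 0.7
(((C ∨ ¬A) ∨ C) ∧ ¬B) = min(0.9, 0.7) = 0.7
(¬B ∧ (((C ∨ ¬A) ∨ C) ∧ ¬B)) = min(0.7, 0.7) = 0.7
((((B ∧ (A ⊃ ¬C)) ⊃ B) ∧ ((¬B ⊃ B) ∧ (¬A ⊃ (C ∨ B)))) ∨ (¬B ∧ (((C ∨ ¬A) ∨ C) ∧ ¬B))) = max(0.6, 0.7) = 0.7

0.70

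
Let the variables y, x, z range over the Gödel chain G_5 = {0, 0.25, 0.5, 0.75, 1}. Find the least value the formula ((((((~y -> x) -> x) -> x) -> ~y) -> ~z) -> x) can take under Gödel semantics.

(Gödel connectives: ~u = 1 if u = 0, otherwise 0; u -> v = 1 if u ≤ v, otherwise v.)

0.00

The minimum is attained at y = 0, x = 0, z = 0:
  ~y: Gödel ¬ of 0 = 1 (operand is 0)
  (~y -> x): 1 > 0, so result = 0
  ((~y -> x) -> x): 0 ≤ 0, so result = 1
  (((~y -> x) -> x) -> x): 1 > 0, so result = 0
  ~y: Gödel ¬ of 0 = 1 (operand is 0)
  ((((~y -> x) -> x) -> x) -> ~y): 0 ≤ 1, so result = 1
  ~z: Gödel ¬ of 0 = 1 (operand is 0)
  (((((~y -> x) -> x) -> x) -> ~y) -> ~z): 1 ≤ 1, so result = 1
  ((((((~y -> x) -> x) -> x) -> ~y) -> ~z) -> x): 1 > 0, so result = 0
Checking all 125 assignments confirms none give a value below 0.00.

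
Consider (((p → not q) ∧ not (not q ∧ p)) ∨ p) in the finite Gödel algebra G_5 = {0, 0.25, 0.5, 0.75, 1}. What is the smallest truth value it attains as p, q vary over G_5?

The minimum is attained at p = 0.25, q = 0:
  not q: Gödel ¬ of 0 = 1 (operand is 0)
  (p → not q): 0.25 ≤ 1, so result = 1
  not q: Gödel ¬ of 0 = 1 (operand is 0)
  (not q ∧ p) = min(1, 0.25) = 0.25
  not (not q ∧ p): Gödel ¬ of 0.25 = 0 (operand ≠ 0)
  ((p → not q) ∧ not (not q ∧ p)) = min(1, 0) = 0
  (((p → not q) ∧ not (not q ∧ p)) ∨ p) = max(0, 0.25) = 0.25
Checking all 25 assignments confirms none give a value below 0.25.

0.25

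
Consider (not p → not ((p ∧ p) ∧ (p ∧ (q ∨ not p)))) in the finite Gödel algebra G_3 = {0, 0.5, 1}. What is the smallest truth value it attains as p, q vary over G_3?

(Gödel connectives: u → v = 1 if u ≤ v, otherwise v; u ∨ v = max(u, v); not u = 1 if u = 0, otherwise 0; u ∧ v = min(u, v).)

1.00

Every assignment gives 1. For instance at p = 0, q = 0:
  not p: Gödel ¬ of 0 = 1 (operand is 0)
  (p ∧ p) = min(0, 0) = 0
  not p: Gödel ¬ of 0 = 1 (operand is 0)
  (q ∨ not p) = max(0, 1) = 1
  (p ∧ (q ∨ not p)) = min(0, 1) = 0
  ((p ∧ p) ∧ (p ∧ (q ∨ not p))) = min(0, 0) = 0
  not ((p ∧ p) ∧ (p ∧ (q ∨ not p))): Gödel ¬ of 0 = 1 (operand is 0)
  (not p → not ((p ∧ p) ∧ (p ∧ (q ∨ not p)))): 1 ≤ 1, so result = 1
All 9 assignments give value 1 — the formula is a G_3-tautology.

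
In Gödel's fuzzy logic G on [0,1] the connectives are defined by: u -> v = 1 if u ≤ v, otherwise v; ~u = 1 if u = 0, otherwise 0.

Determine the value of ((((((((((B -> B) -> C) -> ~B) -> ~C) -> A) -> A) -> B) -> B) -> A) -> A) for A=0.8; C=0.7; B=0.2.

(B -> B): 0.2 ≤ 0.2, so result = 1
((B -> B) -> C): 1 > 0.7, so result = 0.7
~B: Gödel ¬ of 0.2 = 0 (operand ≠ 0)
(((B -> B) -> C) -> ~B): 0.7 > 0, so result = 0
~C: Gödel ¬ of 0.7 = 0 (operand ≠ 0)
((((B -> B) -> C) -> ~B) -> ~C): 0 ≤ 0, so result = 1
(((((B -> B) -> C) -> ~B) -> ~C) -> A): 1 > 0.8, so result = 0.8
((((((B -> B) -> C) -> ~B) -> ~C) -> A) -> A): 0.8 ≤ 0.8, so result = 1
(((((((B -> B) -> C) -> ~B) -> ~C) -> A) -> A) -> B): 1 > 0.2, so result = 0.2
((((((((B -> B) -> C) -> ~B) -> ~C) -> A) -> A) -> B) -> B): 0.2 ≤ 0.2, so result = 1
(((((((((B -> B) -> C) -> ~B) -> ~C) -> A) -> A) -> B) -> B) -> A): 1 > 0.8, so result = 0.8
((((((((((B -> B) -> C) -> ~B) -> ~C) -> A) -> A) -> B) -> B) -> A) -> A): 0.8 ≤ 0.8, so result = 1

1.00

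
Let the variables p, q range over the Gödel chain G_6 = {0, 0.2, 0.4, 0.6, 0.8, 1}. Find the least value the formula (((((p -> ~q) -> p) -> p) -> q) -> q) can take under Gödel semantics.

0.20

The minimum is attained at p = 0.2, q = 0.2:
  ~q: Gödel ¬ of 0.2 = 0 (operand ≠ 0)
  (p -> ~q): 0.2 > 0, so result = 0
  ((p -> ~q) -> p): 0 ≤ 0.2, so result = 1
  (((p -> ~q) -> p) -> p): 1 > 0.2, so result = 0.2
  ((((p -> ~q) -> p) -> p) -> q): 0.2 ≤ 0.2, so result = 1
  (((((p -> ~q) -> p) -> p) -> q) -> q): 1 > 0.2, so result = 0.2
Checking all 36 assignments confirms none give a value below 0.20.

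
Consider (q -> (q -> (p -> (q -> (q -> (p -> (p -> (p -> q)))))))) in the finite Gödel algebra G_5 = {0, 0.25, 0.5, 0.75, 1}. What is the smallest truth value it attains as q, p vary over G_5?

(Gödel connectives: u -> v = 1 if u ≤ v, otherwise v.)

Every assignment gives 1. For instance at q = 0, p = 0:
  (p -> q): 0 ≤ 0, so result = 1
  (p -> (p -> q)): 0 ≤ 1, so result = 1
  (p -> (p -> (p -> q))): 0 ≤ 1, so result = 1
  (q -> (p -> (p -> (p -> q)))): 0 ≤ 1, so result = 1
  (q -> (q -> (p -> (p -> (p -> q))))): 0 ≤ 1, so result = 1
  (p -> (q -> (q -> (p -> (p -> (p -> q)))))): 0 ≤ 1, so result = 1
  (q -> (p -> (q -> (q -> (p -> (p -> (p -> q))))))): 0 ≤ 1, so result = 1
  (q -> (q -> (p -> (q -> (q -> (p -> (p -> (p -> q)))))))): 0 ≤ 1, so result = 1
All 25 assignments give value 1 — the formula is a G_5-tautology.

1.00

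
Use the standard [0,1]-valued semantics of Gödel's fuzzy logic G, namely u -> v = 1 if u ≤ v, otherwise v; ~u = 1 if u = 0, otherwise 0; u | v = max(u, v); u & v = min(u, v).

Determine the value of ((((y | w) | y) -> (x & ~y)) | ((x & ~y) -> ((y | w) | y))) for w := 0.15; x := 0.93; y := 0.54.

1.00

(y | w) = max(0.54, 0.15) = 0.54
((y | w) | y) = max(0.54, 0.54) = 0.54
~y: Gödel ¬ of 0.54 = 0 (operand ≠ 0)
(x & ~y) = min(0.93, 0) = 0
(((y | w) | y) -> (x & ~y)): 0.54 > 0, so result = 0
~y: Gödel ¬ of 0.54 = 0 (operand ≠ 0)
(x & ~y) = min(0.93, 0) = 0
(y | w) = max(0.54, 0.15) = 0.54
((y | w) | y) = max(0.54, 0.54) = 0.54
((x & ~y) -> ((y | w) | y)): 0 ≤ 0.54, so result = 1
((((y | w) | y) -> (x & ~y)) | ((x & ~y) -> ((y | w) | y))) = max(0, 1) = 1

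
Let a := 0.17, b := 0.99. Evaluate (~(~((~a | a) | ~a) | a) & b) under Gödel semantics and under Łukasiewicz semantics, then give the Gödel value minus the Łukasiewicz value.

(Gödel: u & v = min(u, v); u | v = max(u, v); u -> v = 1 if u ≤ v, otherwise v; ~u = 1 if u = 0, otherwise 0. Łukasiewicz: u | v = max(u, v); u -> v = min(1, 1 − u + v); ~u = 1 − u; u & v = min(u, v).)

-0.83

Gödel evaluation:
  ~a: Gödel ¬ of 0.17 = 0 (operand ≠ 0)
  (~a | a) = max(0, 0.17) = 0.17
  ~a: Gödel ¬ of 0.17 = 0 (operand ≠ 0)
  ((~a | a) | ~a) = max(0.17, 0) = 0.17
  ~((~a | a) | ~a): Gödel ¬ of 0.17 = 0 (operand ≠ 0)
  (~((~a | a) | ~a) | a) = max(0, 0.17) = 0.17
  ~(~((~a | a) | ~a) | a): Gödel ¬ of 0.17 = 0 (operand ≠ 0)
  (~(~((~a | a) | ~a) | a) & b) = min(0, 0.99) = 0
  Gödel value = 0
Łukasiewicz evaluation:
  ~a: Łukasiewicz ¬ gives 1 − 0.17 = 0.83
  (~a | a) = max(0.83, 0.17) = 0.83
  ~a: Łukasiewicz ¬ gives 1 − 0.17 = 0.83
  ((~a | a) | ~a) = max(0.83, 0.83) = 0.83
  ~((~a | a) | ~a): Łukasiewicz ¬ gives 1 − 0.83 = 0.17
  (~((~a | a) | ~a) | a) = max(0.17, 0.17) = 0.17
  ~(~((~a | a) | ~a) | a): Łukasiewicz ¬ gives 1 − 0.17 = 0.83
  (~(~((~a | a) | ~a) | a) & b) = min(0.83, 0.99) = 0.83
  Łukasiewicz value = 0.83
Difference: 0 − 0.83 = -0.83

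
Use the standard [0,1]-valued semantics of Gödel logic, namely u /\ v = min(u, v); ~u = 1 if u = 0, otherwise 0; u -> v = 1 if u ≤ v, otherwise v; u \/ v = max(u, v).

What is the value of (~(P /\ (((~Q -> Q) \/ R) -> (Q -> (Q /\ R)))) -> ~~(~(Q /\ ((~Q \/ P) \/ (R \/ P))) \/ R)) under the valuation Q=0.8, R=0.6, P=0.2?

1.00

~Q: Gödel ¬ of 0.8 = 0 (operand ≠ 0)
(~Q -> Q): 0 ≤ 0.8, so result = 1
((~Q -> Q) \/ R) = max(1, 0.6) = 1
(Q /\ R) = min(0.8, 0.6) = 0.6
(Q -> (Q /\ R)): 0.8 > 0.6, so result = 0.6
(((~Q -> Q) \/ R) -> (Q -> (Q /\ R))): 1 > 0.6, so result = 0.6
(P /\ (((~Q -> Q) \/ R) -> (Q -> (Q /\ R)))) = min(0.2, 0.6) = 0.2
~(P /\ (((~Q -> Q) \/ R) -> (Q -> (Q /\ R)))): Gödel ¬ of 0.2 = 0 (operand ≠ 0)
~Q: Gödel ¬ of 0.8 = 0 (operand ≠ 0)
(~Q \/ P) = max(0, 0.2) = 0.2
(R \/ P) = max(0.6, 0.2) = 0.6
((~Q \/ P) \/ (R \/ P)) = max(0.2, 0.6) = 0.6
(Q /\ ((~Q \/ P) \/ (R \/ P))) = min(0.8, 0.6) = 0.6
~(Q /\ ((~Q \/ P) \/ (R \/ P))): Gödel ¬ of 0.6 = 0 (operand ≠ 0)
(~(Q /\ ((~Q \/ P) \/ (R \/ P))) \/ R) = max(0, 0.6) = 0.6
~(~(Q /\ ((~Q \/ P) \/ (R \/ P))) \/ R): Gödel ¬ of 0.6 = 0 (operand ≠ 0)
~~(~(Q /\ ((~Q \/ P) \/ (R \/ P))) \/ R): Gödel ¬ of 0 = 1 (operand is 0)
(~(P /\ (((~Q -> Q) \/ R) -> (Q -> (Q /\ R)))) -> ~~(~(Q /\ ((~Q \/ P) \/ (R \/ P))) \/ R)): 0 ≤ 1, so result = 1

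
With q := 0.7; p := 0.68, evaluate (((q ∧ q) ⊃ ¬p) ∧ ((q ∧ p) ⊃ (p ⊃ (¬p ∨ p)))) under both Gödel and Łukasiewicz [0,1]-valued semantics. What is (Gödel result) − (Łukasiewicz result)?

-0.62

Gödel evaluation:
  (q ∧ q) = min(0.7, 0.7) = 0.7
  ¬p: Gödel ¬ of 0.68 = 0 (operand ≠ 0)
  ((q ∧ q) ⊃ ¬p): 0.7 > 0, so result = 0
  (q ∧ p) = min(0.7, 0.68) = 0.68
  ¬p: Gödel ¬ of 0.68 = 0 (operand ≠ 0)
  (¬p ∨ p) = max(0, 0.68) = 0.68
  (p ⊃ (¬p ∨ p)): 0.68 ≤ 0.68, so result = 1
  ((q ∧ p) ⊃ (p ⊃ (¬p ∨ p))): 0.68 ≤ 1, so result = 1
  (((q ∧ q) ⊃ ¬p) ∧ ((q ∧ p) ⊃ (p ⊃ (¬p ∨ p)))) = min(0, 1) = 0
  Gödel value = 0
Łukasiewicz evaluation:
  (q ∧ q) = min(0.7, 0.7) = 0.7
  ¬p: Łukasiewicz ¬ gives 1 − 0.68 = 0.32
  ((q ∧ q) ⊃ ¬p): min(1, 1 − 0.7 + 0.32) = 0.62
  (q ∧ p) = min(0.7, 0.68) = 0.68
  ¬p: Łukasiewicz ¬ gives 1 − 0.68 = 0.32
  (¬p ∨ p) = max(0.32, 0.68) = 0.68
  (p ⊃ (¬p ∨ p)): min(1, 1 − 0.68 + 0.68) = 1
  ((q ∧ p) ⊃ (p ⊃ (¬p ∨ p))): min(1, 1 − 0.68 + 1) = 1
  (((q ∧ q) ⊃ ¬p) ∧ ((q ∧ p) ⊃ (p ⊃ (¬p ∨ p)))) = min(0.62, 1) = 0.62
  Łukasiewicz value = 0.62
Difference: 0 − 0.62 = -0.62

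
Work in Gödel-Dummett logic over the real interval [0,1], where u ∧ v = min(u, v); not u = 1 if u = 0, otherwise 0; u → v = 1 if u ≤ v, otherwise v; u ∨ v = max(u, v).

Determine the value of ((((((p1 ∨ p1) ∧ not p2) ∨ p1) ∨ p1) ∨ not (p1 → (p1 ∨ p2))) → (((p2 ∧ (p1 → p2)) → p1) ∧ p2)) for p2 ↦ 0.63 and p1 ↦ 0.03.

(p1 ∨ p1) = max(0.03, 0.03) = 0.03
not p2: Gödel ¬ of 0.63 = 0 (operand ≠ 0)
((p1 ∨ p1) ∧ not p2) = min(0.03, 0) = 0
(((p1 ∨ p1) ∧ not p2) ∨ p1) = max(0, 0.03) = 0.03
((((p1 ∨ p1) ∧ not p2) ∨ p1) ∨ p1) = max(0.03, 0.03) = 0.03
(p1 ∨ p2) = max(0.03, 0.63) = 0.63
(p1 → (p1 ∨ p2)): 0.03 ≤ 0.63, so result = 1
not (p1 → (p1 ∨ p2)): Gödel ¬ of 1 = 0 (operand ≠ 0)
(((((p1 ∨ p1) ∧ not p2) ∨ p1) ∨ p1) ∨ not (p1 → (p1 ∨ p2))) = max(0.03, 0) = 0.03
(p1 → p2): 0.03 ≤ 0.63, so result = 1
(p2 ∧ (p1 → p2)) = min(0.63, 1) = 0.63
((p2 ∧ (p1 → p2)) → p1): 0.63 > 0.03, so result = 0.03
(((p2 ∧ (p1 → p2)) → p1) ∧ p2) = min(0.03, 0.63) = 0.03
((((((p1 ∨ p1) ∧ not p2) ∨ p1) ∨ p1) ∨ not (p1 → (p1 ∨ p2))) → (((p2 ∧ (p1 → p2)) → p1) ∧ p2)): 0.03 ≤ 0.03, so result = 1

1.00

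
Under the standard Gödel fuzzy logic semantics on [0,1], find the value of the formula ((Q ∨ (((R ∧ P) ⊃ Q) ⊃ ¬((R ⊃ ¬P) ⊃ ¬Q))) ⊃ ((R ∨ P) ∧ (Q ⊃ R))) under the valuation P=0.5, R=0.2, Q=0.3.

0.20

(R ∧ P) = min(0.2, 0.5) = 0.2
((R ∧ P) ⊃ Q): 0.2 ≤ 0.3, so result = 1
¬P: Gödel ¬ of 0.5 = 0 (operand ≠ 0)
(R ⊃ ¬P): 0.2 > 0, so result = 0
¬Q: Gödel ¬ of 0.3 = 0 (operand ≠ 0)
((R ⊃ ¬P) ⊃ ¬Q): 0 ≤ 0, so result = 1
¬((R ⊃ ¬P) ⊃ ¬Q): Gödel ¬ of 1 = 0 (operand ≠ 0)
(((R ∧ P) ⊃ Q) ⊃ ¬((R ⊃ ¬P) ⊃ ¬Q)): 1 > 0, so result = 0
(Q ∨ (((R ∧ P) ⊃ Q) ⊃ ¬((R ⊃ ¬P) ⊃ ¬Q))) = max(0.3, 0) = 0.3
(R ∨ P) = max(0.2, 0.5) = 0.5
(Q ⊃ R): 0.3 > 0.2, so result = 0.2
((R ∨ P) ∧ (Q ⊃ R)) = min(0.5, 0.2) = 0.2
((Q ∨ (((R ∧ P) ⊃ Q) ⊃ ¬((R ⊃ ¬P) ⊃ ¬Q))) ⊃ ((R ∨ P) ∧ (Q ⊃ R))): 0.3 > 0.2, so result = 0.2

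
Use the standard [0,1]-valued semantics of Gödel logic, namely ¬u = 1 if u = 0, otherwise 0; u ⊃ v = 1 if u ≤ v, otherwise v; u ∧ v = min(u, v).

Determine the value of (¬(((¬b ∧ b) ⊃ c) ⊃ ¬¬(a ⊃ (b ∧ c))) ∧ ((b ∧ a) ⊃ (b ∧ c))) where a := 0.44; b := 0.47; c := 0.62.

0.00

¬b: Gödel ¬ of 0.47 = 0 (operand ≠ 0)
(¬b ∧ b) = min(0, 0.47) = 0
((¬b ∧ b) ⊃ c): 0 ≤ 0.62, so result = 1
(b ∧ c) = min(0.47, 0.62) = 0.47
(a ⊃ (b ∧ c)): 0.44 ≤ 0.47, so result = 1
¬(a ⊃ (b ∧ c)): Gödel ¬ of 1 = 0 (operand ≠ 0)
¬¬(a ⊃ (b ∧ c)): Gödel ¬ of 0 = 1 (operand is 0)
(((¬b ∧ b) ⊃ c) ⊃ ¬¬(a ⊃ (b ∧ c))): 1 ≤ 1, so result = 1
¬(((¬b ∧ b) ⊃ c) ⊃ ¬¬(a ⊃ (b ∧ c))): Gödel ¬ of 1 = 0 (operand ≠ 0)
(b ∧ a) = min(0.47, 0.44) = 0.44
(b ∧ c) = min(0.47, 0.62) = 0.47
((b ∧ a) ⊃ (b ∧ c)): 0.44 ≤ 0.47, so result = 1
(¬(((¬b ∧ b) ⊃ c) ⊃ ¬¬(a ⊃ (b ∧ c))) ∧ ((b ∧ a) ⊃ (b ∧ c))) = min(0, 1) = 0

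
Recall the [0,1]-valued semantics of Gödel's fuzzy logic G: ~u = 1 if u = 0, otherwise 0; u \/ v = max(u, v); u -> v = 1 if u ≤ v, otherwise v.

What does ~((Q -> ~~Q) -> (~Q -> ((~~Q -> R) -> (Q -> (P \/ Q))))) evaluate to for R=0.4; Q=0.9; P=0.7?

~Q: Gödel ¬ of 0.9 = 0 (operand ≠ 0)
~~Q: Gödel ¬ of 0 = 1 (operand is 0)
(Q -> ~~Q): 0.9 ≤ 1, so result = 1
~Q: Gödel ¬ of 0.9 = 0 (operand ≠ 0)
~Q: Gödel ¬ of 0.9 = 0 (operand ≠ 0)
~~Q: Gödel ¬ of 0 = 1 (operand is 0)
(~~Q -> R): 1 > 0.4, so result = 0.4
(P \/ Q) = max(0.7, 0.9) = 0.9
(Q -> (P \/ Q)): 0.9 ≤ 0.9, so result = 1
((~~Q -> R) -> (Q -> (P \/ Q))): 0.4 ≤ 1, so result = 1
(~Q -> ((~~Q -> R) -> (Q -> (P \/ Q)))): 0 ≤ 1, so result = 1
((Q -> ~~Q) -> (~Q -> ((~~Q -> R) -> (Q -> (P \/ Q))))): 1 ≤ 1, so result = 1
~((Q -> ~~Q) -> (~Q -> ((~~Q -> R) -> (Q -> (P \/ Q))))): Gödel ¬ of 1 = 0 (operand ≠ 0)

0.00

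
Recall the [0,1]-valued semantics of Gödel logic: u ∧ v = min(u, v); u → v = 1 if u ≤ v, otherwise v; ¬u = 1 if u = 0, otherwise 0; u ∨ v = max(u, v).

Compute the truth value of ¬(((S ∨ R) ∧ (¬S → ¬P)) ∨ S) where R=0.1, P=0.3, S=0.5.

(S ∨ R) = max(0.5, 0.1) = 0.5
¬S: Gödel ¬ of 0.5 = 0 (operand ≠ 0)
¬P: Gödel ¬ of 0.3 = 0 (operand ≠ 0)
(¬S → ¬P): 0 ≤ 0, so result = 1
((S ∨ R) ∧ (¬S → ¬P)) = min(0.5, 1) = 0.5
(((S ∨ R) ∧ (¬S → ¬P)) ∨ S) = max(0.5, 0.5) = 0.5
¬(((S ∨ R) ∧ (¬S → ¬P)) ∨ S): Gödel ¬ of 0.5 = 0 (operand ≠ 0)

0.00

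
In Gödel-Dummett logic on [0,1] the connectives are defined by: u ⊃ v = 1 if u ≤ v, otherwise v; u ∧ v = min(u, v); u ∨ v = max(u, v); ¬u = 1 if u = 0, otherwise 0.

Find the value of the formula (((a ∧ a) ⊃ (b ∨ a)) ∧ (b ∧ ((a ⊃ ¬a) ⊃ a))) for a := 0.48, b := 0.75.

(a ∧ a) = min(0.48, 0.48) = 0.48
(b ∨ a) = max(0.75, 0.48) = 0.75
((a ∧ a) ⊃ (b ∨ a)): 0.48 ≤ 0.75, so result = 1
¬a: Gödel ¬ of 0.48 = 0 (operand ≠ 0)
(a ⊃ ¬a): 0.48 > 0, so result = 0
((a ⊃ ¬a) ⊃ a): 0 ≤ 0.48, so result = 1
(b ∧ ((a ⊃ ¬a) ⊃ a)) = min(0.75, 1) = 0.75
(((a ∧ a) ⊃ (b ∨ a)) ∧ (b ∧ ((a ⊃ ¬a) ⊃ a))) = min(1, 0.75) = 0.75

0.75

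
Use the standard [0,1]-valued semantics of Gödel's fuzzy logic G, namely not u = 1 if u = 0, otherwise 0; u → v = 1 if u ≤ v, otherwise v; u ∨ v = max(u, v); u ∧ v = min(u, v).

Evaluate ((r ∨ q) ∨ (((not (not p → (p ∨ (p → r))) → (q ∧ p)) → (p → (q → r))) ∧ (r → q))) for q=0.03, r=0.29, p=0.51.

(r ∨ q) = max(0.29, 0.03) = 0.29
not p: Gödel ¬ of 0.51 = 0 (operand ≠ 0)
(p → r): 0.51 > 0.29, so result = 0.29
(p ∨ (p → r)) = max(0.51, 0.29) = 0.51
(not p → (p ∨ (p → r))): 0 ≤ 0.51, so result = 1
not (not p → (p ∨ (p → r))): Gödel ¬ of 1 = 0 (operand ≠ 0)
(q ∧ p) = min(0.03, 0.51) = 0.03
(not (not p → (p ∨ (p → r))) → (q ∧ p)): 0 ≤ 0.03, so result = 1
(q → r): 0.03 ≤ 0.29, so result = 1
(p → (q → r)): 0.51 ≤ 1, so result = 1
((not (not p → (p ∨ (p → r))) → (q ∧ p)) → (p → (q → r))): 1 ≤ 1, so result = 1
(r → q): 0.29 > 0.03, so result = 0.03
(((not (not p → (p ∨ (p → r))) → (q ∧ p)) → (p → (q → r))) ∧ (r → q)) = min(1, 0.03) = 0.03
((r ∨ q) ∨ (((not (not p → (p ∨ (p → r))) → (q ∧ p)) → (p → (q → r))) ∧ (r → q))) = max(0.29, 0.03) = 0.29

0.29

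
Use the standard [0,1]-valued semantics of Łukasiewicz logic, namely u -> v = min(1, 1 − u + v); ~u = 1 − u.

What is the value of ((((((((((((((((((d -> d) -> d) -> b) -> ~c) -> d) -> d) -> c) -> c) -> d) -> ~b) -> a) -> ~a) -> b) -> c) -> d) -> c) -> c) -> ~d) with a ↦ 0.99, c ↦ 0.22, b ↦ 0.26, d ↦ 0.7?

0.30

(d -> d): min(1, 1 − 0.7 + 0.7) = 1
((d -> d) -> d): min(1, 1 − 1 + 0.7) = 0.7
(((d -> d) -> d) -> b): min(1, 1 − 0.7 + 0.26) = 0.56
~c: Łukasiewicz ¬ gives 1 − 0.22 = 0.78
((((d -> d) -> d) -> b) -> ~c): min(1, 1 − 0.56 + 0.78) = 1
(((((d -> d) -> d) -> b) -> ~c) -> d): min(1, 1 − 1 + 0.7) = 0.7
((((((d -> d) -> d) -> b) -> ~c) -> d) -> d): min(1, 1 − 0.7 + 0.7) = 1
(((((((d -> d) -> d) -> b) -> ~c) -> d) -> d) -> c): min(1, 1 − 1 + 0.22) = 0.22
((((((((d -> d) -> d) -> b) -> ~c) -> d) -> d) -> c) -> c): min(1, 1 − 0.22 + 0.22) = 1
(((((((((d -> d) -> d) -> b) -> ~c) -> d) -> d) -> c) -> c) -> d): min(1, 1 − 1 + 0.7) = 0.7
~b: Łukasiewicz ¬ gives 1 − 0.26 = 0.74
((((((((((d -> d) -> d) -> b) -> ~c) -> d) -> d) -> c) -> c) -> d) -> ~b): min(1, 1 − 0.7 + 0.74) = 1
(((((((((((d -> d) -> d) -> b) -> ~c) -> d) -> d) -> c) -> c) -> d) -> ~b) -> a): min(1, 1 − 1 + 0.99) = 0.99
~a: Łukasiewicz ¬ gives 1 − 0.99 = 0.01
((((((((((((d -> d) -> d) -> b) -> ~c) -> d) -> d) -> c) -> c) -> d) -> ~b) -> a) -> ~a): min(1, 1 − 0.99 + 0.01) = 0.02
(((((((((((((d -> d) -> d) -> b) -> ~c) -> d) -> d) -> c) -> c) -> d) -> ~b) -> a) -> ~a) -> b): min(1, 1 − 0.02 + 0.26) = 1
((((((((((((((d -> d) -> d) -> b) -> ~c) -> d) -> d) -> c) -> c) -> d) -> ~b) -> a) -> ~a) -> b) -> c): min(1, 1 − 1 + 0.22) = 0.22
(((((((((((((((d -> d) -> d) -> b) -> ~c) -> d) -> d) -> c) -> c) -> d) -> ~b) -> a) -> ~a) -> b) -> c) -> d): min(1, 1 − 0.22 + 0.7) = 1
((((((((((((((((d -> d) -> d) -> b) -> ~c) -> d) -> d) -> c) -> c) -> d) -> ~b) -> a) -> ~a) -> b) -> c) -> d) -> c): min(1, 1 − 1 + 0.22) = 0.22
(((((((((((((((((d -> d) -> d) -> b) -> ~c) -> d) -> d) -> c) -> c) -> d) -> ~b) -> a) -> ~a) -> b) -> c) -> d) -> c) -> c): min(1, 1 − 0.22 + 0.22) = 1
~d: Łukasiewicz ¬ gives 1 − 0.7 = 0.3
((((((((((((((((((d -> d) -> d) -> b) -> ~c) -> d) -> d) -> c) -> c) -> d) -> ~b) -> a) -> ~a) -> b) -> c) -> d) -> c) -> c) -> ~d): min(1, 1 − 1 + 0.3) = 0.3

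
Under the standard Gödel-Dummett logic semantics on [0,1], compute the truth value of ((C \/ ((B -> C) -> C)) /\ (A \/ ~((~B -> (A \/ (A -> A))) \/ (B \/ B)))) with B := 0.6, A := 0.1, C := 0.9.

0.10

(B -> C): 0.6 ≤ 0.9, so result = 1
((B -> C) -> C): 1 > 0.9, so result = 0.9
(C \/ ((B -> C) -> C)) = max(0.9, 0.9) = 0.9
~B: Gödel ¬ of 0.6 = 0 (operand ≠ 0)
(A -> A): 0.1 ≤ 0.1, so result = 1
(A \/ (A -> A)) = max(0.1, 1) = 1
(~B -> (A \/ (A -> A))): 0 ≤ 1, so result = 1
(B \/ B) = max(0.6, 0.6) = 0.6
((~B -> (A \/ (A -> A))) \/ (B \/ B)) = max(1, 0.6) = 1
~((~B -> (A \/ (A -> A))) \/ (B \/ B)): Gödel ¬ of 1 = 0 (operand ≠ 0)
(A \/ ~((~B -> (A \/ (A -> A))) \/ (B \/ B))) = max(0.1, 0) = 0.1
((C \/ ((B -> C) -> C)) /\ (A \/ ~((~B -> (A \/ (A -> A))) \/ (B \/ B)))) = min(0.9, 0.1) = 0.1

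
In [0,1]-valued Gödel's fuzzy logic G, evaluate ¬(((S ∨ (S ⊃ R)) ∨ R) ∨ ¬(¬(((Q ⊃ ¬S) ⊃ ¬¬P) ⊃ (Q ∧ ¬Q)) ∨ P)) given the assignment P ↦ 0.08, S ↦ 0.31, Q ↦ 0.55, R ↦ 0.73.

0.00

(S ⊃ R): 0.31 ≤ 0.73, so result = 1
(S ∨ (S ⊃ R)) = max(0.31, 1) = 1
((S ∨ (S ⊃ R)) ∨ R) = max(1, 0.73) = 1
¬S: Gödel ¬ of 0.31 = 0 (operand ≠ 0)
(Q ⊃ ¬S): 0.55 > 0, so result = 0
¬P: Gödel ¬ of 0.08 = 0 (operand ≠ 0)
¬¬P: Gödel ¬ of 0 = 1 (operand is 0)
((Q ⊃ ¬S) ⊃ ¬¬P): 0 ≤ 1, so result = 1
¬Q: Gödel ¬ of 0.55 = 0 (operand ≠ 0)
(Q ∧ ¬Q) = min(0.55, 0) = 0
(((Q ⊃ ¬S) ⊃ ¬¬P) ⊃ (Q ∧ ¬Q)): 1 > 0, so result = 0
¬(((Q ⊃ ¬S) ⊃ ¬¬P) ⊃ (Q ∧ ¬Q)): Gödel ¬ of 0 = 1 (operand is 0)
(¬(((Q ⊃ ¬S) ⊃ ¬¬P) ⊃ (Q ∧ ¬Q)) ∨ P) = max(1, 0.08) = 1
¬(¬(((Q ⊃ ¬S) ⊃ ¬¬P) ⊃ (Q ∧ ¬Q)) ∨ P): Gödel ¬ of 1 = 0 (operand ≠ 0)
(((S ∨ (S ⊃ R)) ∨ R) ∨ ¬(¬(((Q ⊃ ¬S) ⊃ ¬¬P) ⊃ (Q ∧ ¬Q)) ∨ P)) = max(1, 0) = 1
¬(((S ∨ (S ⊃ R)) ∨ R) ∨ ¬(¬(((Q ⊃ ¬S) ⊃ ¬¬P) ⊃ (Q ∧ ¬Q)) ∨ P)): Gödel ¬ of 1 = 0 (operand ≠ 0)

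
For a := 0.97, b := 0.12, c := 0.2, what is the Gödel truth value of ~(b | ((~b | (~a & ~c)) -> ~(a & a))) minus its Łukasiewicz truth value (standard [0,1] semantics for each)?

Gödel evaluation:
  ~b: Gödel ¬ of 0.12 = 0 (operand ≠ 0)
  ~a: Gödel ¬ of 0.97 = 0 (operand ≠ 0)
  ~c: Gödel ¬ of 0.2 = 0 (operand ≠ 0)
  (~a & ~c) = min(0, 0) = 0
  (~b | (~a & ~c)) = max(0, 0) = 0
  (a & a) = min(0.97, 0.97) = 0.97
  ~(a & a): Gödel ¬ of 0.97 = 0 (operand ≠ 0)
  ((~b | (~a & ~c)) -> ~(a & a)): 0 ≤ 0, so result = 1
  (b | ((~b | (~a & ~c)) -> ~(a & a))) = max(0.12, 1) = 1
  ~(b | ((~b | (~a & ~c)) -> ~(a & a))): Gödel ¬ of 1 = 0 (operand ≠ 0)
  Gödel value = 0
Łukasiewicz evaluation:
  ~b: Łukasiewicz ¬ gives 1 − 0.12 = 0.88
  ~a: Łukasiewicz ¬ gives 1 − 0.97 = 0.03
  ~c: Łukasiewicz ¬ gives 1 − 0.2 = 0.8
  (~a & ~c) = min(0.03, 0.8) = 0.03
  (~b | (~a & ~c)) = max(0.88, 0.03) = 0.88
  (a & a) = min(0.97, 0.97) = 0.97
  ~(a & a): Łukasiewicz ¬ gives 1 − 0.97 = 0.03
  ((~b | (~a & ~c)) -> ~(a & a)): min(1, 1 − 0.88 + 0.03) = 0.15
  (b | ((~b | (~a & ~c)) -> ~(a & a))) = max(0.12, 0.15) = 0.15
  ~(b | ((~b | (~a & ~c)) -> ~(a & a))): Łukasiewicz ¬ gives 1 − 0.15 = 0.85
  Łukasiewicz value = 0.85
Difference: 0 − 0.85 = -0.85

-0.85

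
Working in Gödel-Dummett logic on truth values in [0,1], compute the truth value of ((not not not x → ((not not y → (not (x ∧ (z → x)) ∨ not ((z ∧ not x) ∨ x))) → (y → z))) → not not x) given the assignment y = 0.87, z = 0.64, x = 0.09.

not x: Gödel ¬ of 0.09 = 0 (operand ≠ 0)
not not x: Gödel ¬ of 0 = 1 (operand is 0)
not not not x: Gödel ¬ of 1 = 0 (operand ≠ 0)
not y: Gödel ¬ of 0.87 = 0 (operand ≠ 0)
not not y: Gödel ¬ of 0 = 1 (operand is 0)
(z → x): 0.64 > 0.09, so result = 0.09
(x ∧ (z → x)) = min(0.09, 0.09) = 0.09
not (x ∧ (z → x)): Gödel ¬ of 0.09 = 0 (operand ≠ 0)
not x: Gödel ¬ of 0.09 = 0 (operand ≠ 0)
(z ∧ not x) = min(0.64, 0) = 0
((z ∧ not x) ∨ x) = max(0, 0.09) = 0.09
not ((z ∧ not x) ∨ x): Gödel ¬ of 0.09 = 0 (operand ≠ 0)
(not (x ∧ (z → x)) ∨ not ((z ∧ not x) ∨ x)) = max(0, 0) = 0
(not not y → (not (x ∧ (z → x)) ∨ not ((z ∧ not x) ∨ x))): 1 > 0, so result = 0
(y → z): 0.87 > 0.64, so result = 0.64
((not not y → (not (x ∧ (z → x)) ∨ not ((z ∧ not x) ∨ x))) → (y → z)): 0 ≤ 0.64, so result = 1
(not not not x → ((not not y → (not (x ∧ (z → x)) ∨ not ((z ∧ not x) ∨ x))) → (y → z))): 0 ≤ 1, so result = 1
not x: Gödel ¬ of 0.09 = 0 (operand ≠ 0)
not not x: Gödel ¬ of 0 = 1 (operand is 0)
((not not not x → ((not not y → (not (x ∧ (z → x)) ∨ not ((z ∧ not x) ∨ x))) → (y → z))) → not not x): 1 ≤ 1, so result = 1

1.00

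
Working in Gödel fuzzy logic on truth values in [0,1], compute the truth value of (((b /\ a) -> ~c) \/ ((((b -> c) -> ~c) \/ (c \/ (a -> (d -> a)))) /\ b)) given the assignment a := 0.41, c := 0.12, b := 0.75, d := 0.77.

(b /\ a) = min(0.75, 0.41) = 0.41
~c: Gödel ¬ of 0.12 = 0 (operand ≠ 0)
((b /\ a) -> ~c): 0.41 > 0, so result = 0
(b -> c): 0.75 > 0.12, so result = 0.12
~c: Gödel ¬ of 0.12 = 0 (operand ≠ 0)
((b -> c) -> ~c): 0.12 > 0, so result = 0
(d -> a): 0.77 > 0.41, so result = 0.41
(a -> (d -> a)): 0.41 ≤ 0.41, so result = 1
(c \/ (a -> (d -> a))) = max(0.12, 1) = 1
(((b -> c) -> ~c) \/ (c \/ (a -> (d -> a)))) = max(0, 1) = 1
((((b -> c) -> ~c) \/ (c \/ (a -> (d -> a)))) /\ b) = min(1, 0.75) = 0.75
(((b /\ a) -> ~c) \/ ((((b -> c) -> ~c) \/ (c \/ (a -> (d -> a)))) /\ b)) = max(0, 0.75) = 0.75

0.75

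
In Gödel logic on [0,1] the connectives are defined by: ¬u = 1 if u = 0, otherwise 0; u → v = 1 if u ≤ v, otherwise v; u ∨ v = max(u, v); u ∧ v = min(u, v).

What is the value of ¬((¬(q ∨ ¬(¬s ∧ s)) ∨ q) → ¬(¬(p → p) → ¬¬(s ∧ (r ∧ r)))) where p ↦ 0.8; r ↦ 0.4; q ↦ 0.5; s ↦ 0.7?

¬s: Gödel ¬ of 0.7 = 0 (operand ≠ 0)
(¬s ∧ s) = min(0, 0.7) = 0
¬(¬s ∧ s): Gödel ¬ of 0 = 1 (operand is 0)
(q ∨ ¬(¬s ∧ s)) = max(0.5, 1) = 1
¬(q ∨ ¬(¬s ∧ s)): Gödel ¬ of 1 = 0 (operand ≠ 0)
(¬(q ∨ ¬(¬s ∧ s)) ∨ q) = max(0, 0.5) = 0.5
(p → p): 0.8 ≤ 0.8, so result = 1
¬(p → p): Gödel ¬ of 1 = 0 (operand ≠ 0)
(r ∧ r) = min(0.4, 0.4) = 0.4
(s ∧ (r ∧ r)) = min(0.7, 0.4) = 0.4
¬(s ∧ (r ∧ r)): Gödel ¬ of 0.4 = 0 (operand ≠ 0)
¬¬(s ∧ (r ∧ r)): Gödel ¬ of 0 = 1 (operand is 0)
(¬(p → p) → ¬¬(s ∧ (r ∧ r))): 0 ≤ 1, so result = 1
¬(¬(p → p) → ¬¬(s ∧ (r ∧ r))): Gödel ¬ of 1 = 0 (operand ≠ 0)
((¬(q ∨ ¬(¬s ∧ s)) ∨ q) → ¬(¬(p → p) → ¬¬(s ∧ (r ∧ r)))): 0.5 > 0, so result = 0
¬((¬(q ∨ ¬(¬s ∧ s)) ∨ q) → ¬(¬(p → p) → ¬¬(s ∧ (r ∧ r)))): Gödel ¬ of 0 = 1 (operand is 0)

1.00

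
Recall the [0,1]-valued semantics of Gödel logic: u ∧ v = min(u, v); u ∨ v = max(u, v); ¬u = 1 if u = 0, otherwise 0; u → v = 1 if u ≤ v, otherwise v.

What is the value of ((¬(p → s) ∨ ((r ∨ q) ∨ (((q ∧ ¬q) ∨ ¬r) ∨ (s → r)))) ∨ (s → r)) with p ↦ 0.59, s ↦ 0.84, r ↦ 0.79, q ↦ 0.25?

(p → s): 0.59 ≤ 0.84, so result = 1
¬(p → s): Gödel ¬ of 1 = 0 (operand ≠ 0)
(r ∨ q) = max(0.79, 0.25) = 0.79
¬q: Gödel ¬ of 0.25 = 0 (operand ≠ 0)
(q ∧ ¬q) = min(0.25, 0) = 0
¬r: Gödel ¬ of 0.79 = 0 (operand ≠ 0)
((q ∧ ¬q) ∨ ¬r) = max(0, 0) = 0
(s → r): 0.84 > 0.79, so result = 0.79
(((q ∧ ¬q) ∨ ¬r) ∨ (s → r)) = max(0, 0.79) = 0.79
((r ∨ q) ∨ (((q ∧ ¬q) ∨ ¬r) ∨ (s → r))) = max(0.79, 0.79) = 0.79
(¬(p → s) ∨ ((r ∨ q) ∨ (((q ∧ ¬q) ∨ ¬r) ∨ (s → r)))) = max(0, 0.79) = 0.79
(s → r): 0.84 > 0.79, so result = 0.79
((¬(p → s) ∨ ((r ∨ q) ∨ (((q ∧ ¬q) ∨ ¬r) ∨ (s → r)))) ∨ (s → r)) = max(0.79, 0.79) = 0.79

0.79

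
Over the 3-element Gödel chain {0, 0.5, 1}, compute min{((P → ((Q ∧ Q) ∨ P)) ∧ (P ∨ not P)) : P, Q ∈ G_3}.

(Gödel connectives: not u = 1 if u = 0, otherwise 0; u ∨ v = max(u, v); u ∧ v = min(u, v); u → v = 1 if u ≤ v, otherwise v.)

The minimum is attained at P = 0.5, Q = 0:
  (Q ∧ Q) = min(0, 0) = 0
  ((Q ∧ Q) ∨ P) = max(0, 0.5) = 0.5
  (P → ((Q ∧ Q) ∨ P)): 0.5 ≤ 0.5, so result = 1
  not P: Gödel ¬ of 0.5 = 0 (operand ≠ 0)
  (P ∨ not P) = max(0.5, 0) = 0.5
  ((P → ((Q ∧ Q) ∨ P)) ∧ (P ∨ not P)) = min(1, 0.5) = 0.5
Checking all 9 assignments confirms none give a value below 0.50.

0.50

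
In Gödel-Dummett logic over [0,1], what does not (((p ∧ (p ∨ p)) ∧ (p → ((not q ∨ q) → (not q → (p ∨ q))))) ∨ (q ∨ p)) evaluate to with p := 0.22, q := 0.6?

0.00

(p ∨ p) = max(0.22, 0.22) = 0.22
(p ∧ (p ∨ p)) = min(0.22, 0.22) = 0.22
not q: Gödel ¬ of 0.6 = 0 (operand ≠ 0)
(not q ∨ q) = max(0, 0.6) = 0.6
not q: Gödel ¬ of 0.6 = 0 (operand ≠ 0)
(p ∨ q) = max(0.22, 0.6) = 0.6
(not q → (p ∨ q)): 0 ≤ 0.6, so result = 1
((not q ∨ q) → (not q → (p ∨ q))): 0.6 ≤ 1, so result = 1
(p → ((not q ∨ q) → (not q → (p ∨ q)))): 0.22 ≤ 1, so result = 1
((p ∧ (p ∨ p)) ∧ (p → ((not q ∨ q) → (not q → (p ∨ q))))) = min(0.22, 1) = 0.22
(q ∨ p) = max(0.6, 0.22) = 0.6
(((p ∧ (p ∨ p)) ∧ (p → ((not q ∨ q) → (not q → (p ∨ q))))) ∨ (q ∨ p)) = max(0.22, 0.6) = 0.6
not (((p ∧ (p ∨ p)) ∧ (p → ((not q ∨ q) → (not q → (p ∨ q))))) ∨ (q ∨ p)): Gödel ¬ of 0.6 = 0 (operand ≠ 0)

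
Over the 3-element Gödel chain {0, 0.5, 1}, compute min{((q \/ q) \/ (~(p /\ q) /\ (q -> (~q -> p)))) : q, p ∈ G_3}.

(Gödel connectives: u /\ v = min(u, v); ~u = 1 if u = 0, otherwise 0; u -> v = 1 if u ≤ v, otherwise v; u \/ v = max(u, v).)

0.50

The minimum is attained at q = 0.5, p = 0.5:
  (q \/ q) = max(0.5, 0.5) = 0.5
  (p /\ q) = min(0.5, 0.5) = 0.5
  ~(p /\ q): Gödel ¬ of 0.5 = 0 (operand ≠ 0)
  ~q: Gödel ¬ of 0.5 = 0 (operand ≠ 0)
  (~q -> p): 0 ≤ 0.5, so result = 1
  (q -> (~q -> p)): 0.5 ≤ 1, so result = 1
  (~(p /\ q) /\ (q -> (~q -> p))) = min(0, 1) = 0
  ((q \/ q) \/ (~(p /\ q) /\ (q -> (~q -> p)))) = max(0.5, 0) = 0.5
Checking all 9 assignments confirms none give a value below 0.50.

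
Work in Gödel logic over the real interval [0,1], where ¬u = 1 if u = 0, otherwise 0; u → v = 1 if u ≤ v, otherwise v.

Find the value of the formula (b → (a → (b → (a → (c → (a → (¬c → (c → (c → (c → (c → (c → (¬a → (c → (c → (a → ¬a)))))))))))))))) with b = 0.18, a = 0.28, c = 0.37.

¬c: Gödel ¬ of 0.37 = 0 (operand ≠ 0)
¬a: Gödel ¬ of 0.28 = 0 (operand ≠ 0)
¬a: Gödel ¬ of 0.28 = 0 (operand ≠ 0)
(a → ¬a): 0.28 > 0, so result = 0
(c → (a → ¬a)): 0.37 > 0, so result = 0
(c → (c → (a → ¬a))): 0.37 > 0, so result = 0
(¬a → (c → (c → (a → ¬a)))): 0 ≤ 0, so result = 1
(c → (¬a → (c → (c → (a → ¬a))))): 0.37 ≤ 1, so result = 1
(c → (c → (¬a → (c → (c → (a → ¬a)))))): 0.37 ≤ 1, so result = 1
(c → (c → (c → (¬a → (c → (c → (a → ¬a))))))): 0.37 ≤ 1, so result = 1
(c → (c → (c → (c → (¬a → (c → (c → (a → ¬a)))))))): 0.37 ≤ 1, so result = 1
(c → (c → (c → (c → (c → (¬a → (c → (c → (a → ¬a))))))))): 0.37 ≤ 1, so result = 1
(¬c → (c → (c → (c → (c → (c → (¬a → (c → (c → (a → ¬a)))))))))): 0 ≤ 1, so result = 1
(a → (¬c → (c → (c → (c → (c → (c → (¬a → (c → (c → (a → ¬a))))))))))): 0.28 ≤ 1, so result = 1
(c → (a → (¬c → (c → (c → (c → (c → (c → (¬a → (c → (c → (a → ¬a)))))))))))): 0.37 ≤ 1, so result = 1
(a → (c → (a → (¬c → (c → (c → (c → (c → (c → (¬a → (c → (c → (a → ¬a))))))))))))): 0.28 ≤ 1, so result = 1
(b → (a → (c → (a → (¬c → (c → (c → (c → (c → (c → (¬a → (c → (c → (a → ¬a)))))))))))))): 0.18 ≤ 1, so result = 1
(a → (b → (a → (c → (a → (¬c → (c → (c → (c → (c → (c → (¬a → (c → (c → (a → ¬a))))))))))))))): 0.28 ≤ 1, so result = 1
(b → (a → (b → (a → (c → (a → (¬c → (c → (c → (c → (c → (c → (¬a → (c → (c → (a → ¬a)))))))))))))))): 0.18 ≤ 1, so result = 1

1.00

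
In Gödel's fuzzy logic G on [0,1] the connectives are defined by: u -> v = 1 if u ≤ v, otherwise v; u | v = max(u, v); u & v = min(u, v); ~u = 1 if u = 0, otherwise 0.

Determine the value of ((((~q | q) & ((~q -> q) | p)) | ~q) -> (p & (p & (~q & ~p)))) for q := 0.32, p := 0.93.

0.00

~q: Gödel ¬ of 0.32 = 0 (operand ≠ 0)
(~q | q) = max(0, 0.32) = 0.32
~q: Gödel ¬ of 0.32 = 0 (operand ≠ 0)
(~q -> q): 0 ≤ 0.32, so result = 1
((~q -> q) | p) = max(1, 0.93) = 1
((~q | q) & ((~q -> q) | p)) = min(0.32, 1) = 0.32
~q: Gödel ¬ of 0.32 = 0 (operand ≠ 0)
(((~q | q) & ((~q -> q) | p)) | ~q) = max(0.32, 0) = 0.32
~q: Gödel ¬ of 0.32 = 0 (operand ≠ 0)
~p: Gödel ¬ of 0.93 = 0 (operand ≠ 0)
(~q & ~p) = min(0, 0) = 0
(p & (~q & ~p)) = min(0.93, 0) = 0
(p & (p & (~q & ~p))) = min(0.93, 0) = 0
((((~q | q) & ((~q -> q) | p)) | ~q) -> (p & (p & (~q & ~p)))): 0.32 > 0, so result = 0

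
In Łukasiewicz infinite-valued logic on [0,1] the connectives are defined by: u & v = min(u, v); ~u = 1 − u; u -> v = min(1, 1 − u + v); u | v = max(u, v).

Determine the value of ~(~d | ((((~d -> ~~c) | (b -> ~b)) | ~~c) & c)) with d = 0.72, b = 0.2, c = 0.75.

~d: Łukasiewicz ¬ gives 1 − 0.72 = 0.28
~d: Łukasiewicz ¬ gives 1 − 0.72 = 0.28
~c: Łukasiewicz ¬ gives 1 − 0.75 = 0.25
~~c: Łukasiewicz ¬ gives 1 − 0.25 = 0.75
(~d -> ~~c): min(1, 1 − 0.28 + 0.75) = 1
~b: Łukasiewicz ¬ gives 1 − 0.2 = 0.8
(b -> ~b): min(1, 1 − 0.2 + 0.8) = 1
((~d -> ~~c) | (b -> ~b)) = max(1, 1) = 1
~c: Łukasiewicz ¬ gives 1 − 0.75 = 0.25
~~c: Łukasiewicz ¬ gives 1 − 0.25 = 0.75
(((~d -> ~~c) | (b -> ~b)) | ~~c) = max(1, 0.75) = 1
((((~d -> ~~c) | (b -> ~b)) | ~~c) & c) = min(1, 0.75) = 0.75
(~d | ((((~d -> ~~c) | (b -> ~b)) | ~~c) & c)) = max(0.28, 0.75) = 0.75
~(~d | ((((~d -> ~~c) | (b -> ~b)) | ~~c) & c)): Łukasiewicz ¬ gives 1 − 0.75 = 0.25

0.25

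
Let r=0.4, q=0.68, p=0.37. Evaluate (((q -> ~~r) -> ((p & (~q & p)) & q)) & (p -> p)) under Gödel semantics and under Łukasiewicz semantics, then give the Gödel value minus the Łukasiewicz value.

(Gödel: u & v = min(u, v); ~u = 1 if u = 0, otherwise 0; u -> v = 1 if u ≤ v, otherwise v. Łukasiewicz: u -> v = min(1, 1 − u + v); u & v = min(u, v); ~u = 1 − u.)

-0.60

Gödel evaluation:
  ~r: Gödel ¬ of 0.4 = 0 (operand ≠ 0)
  ~~r: Gödel ¬ of 0 = 1 (operand is 0)
  (q -> ~~r): 0.68 ≤ 1, so result = 1
  ~q: Gödel ¬ of 0.68 = 0 (operand ≠ 0)
  (~q & p) = min(0, 0.37) = 0
  (p & (~q & p)) = min(0.37, 0) = 0
  ((p & (~q & p)) & q) = min(0, 0.68) = 0
  ((q -> ~~r) -> ((p & (~q & p)) & q)): 1 > 0, so result = 0
  (p -> p): 0.37 ≤ 0.37, so result = 1
  (((q -> ~~r) -> ((p & (~q & p)) & q)) & (p -> p)) = min(0, 1) = 0
  Gödel value = 0
Łukasiewicz evaluation:
  ~r: Łukasiewicz ¬ gives 1 − 0.4 = 0.6
  ~~r: Łukasiewicz ¬ gives 1 − 0.6 = 0.4
  (q -> ~~r): min(1, 1 − 0.68 + 0.4) = 0.72
  ~q: Łukasiewicz ¬ gives 1 − 0.68 = 0.32
  (~q & p) = min(0.32, 0.37) = 0.32
  (p & (~q & p)) = min(0.37, 0.32) = 0.32
  ((p & (~q & p)) & q) = min(0.32, 0.68) = 0.32
  ((q -> ~~r) -> ((p & (~q & p)) & q)): min(1, 1 − 0.72 + 0.32) = 0.6
  (p -> p): min(1, 1 − 0.37 + 0.37) = 1
  (((q -> ~~r) -> ((p & (~q & p)) & q)) & (p -> p)) = min(0.6, 1) = 0.6
  Łukasiewicz value = 0.6
Difference: 0 − 0.6 = -0.60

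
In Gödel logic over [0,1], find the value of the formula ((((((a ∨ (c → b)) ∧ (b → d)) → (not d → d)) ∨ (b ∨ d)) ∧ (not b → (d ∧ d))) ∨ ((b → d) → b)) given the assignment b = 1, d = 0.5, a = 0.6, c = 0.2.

(c → b): 0.2 ≤ 1, so result = 1
(a ∨ (c → b)) = max(0.6, 1) = 1
(b → d): 1 > 0.5, so result = 0.5
((a ∨ (c → b)) ∧ (b → d)) = min(1, 0.5) = 0.5
not d: Gödel ¬ of 0.5 = 0 (operand ≠ 0)
(not d → d): 0 ≤ 0.5, so result = 1
(((a ∨ (c → b)) ∧ (b → d)) → (not d → d)): 0.5 ≤ 1, so result = 1
(b ∨ d) = max(1, 0.5) = 1
((((a ∨ (c → b)) ∧ (b → d)) → (not d → d)) ∨ (b ∨ d)) = max(1, 1) = 1
not b: Gödel ¬ of 1 = 0 (operand ≠ 0)
(d ∧ d) = min(0.5, 0.5) = 0.5
(not b → (d ∧ d)): 0 ≤ 0.5, so result = 1
(((((a ∨ (c → b)) ∧ (b → d)) → (not d → d)) ∨ (b ∨ d)) ∧ (not b → (d ∧ d))) = min(1, 1) = 1
(b → d): 1 > 0.5, so result = 0.5
((b → d) → b): 0.5 ≤ 1, so result = 1
((((((a ∨ (c → b)) ∧ (b → d)) → (not d → d)) ∨ (b ∨ d)) ∧ (not b → (d ∧ d))) ∨ ((b → d) → b)) = max(1, 1) = 1

1.00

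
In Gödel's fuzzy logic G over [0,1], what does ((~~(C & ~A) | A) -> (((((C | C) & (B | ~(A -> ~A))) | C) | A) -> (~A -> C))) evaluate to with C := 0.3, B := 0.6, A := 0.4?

~A: Gödel ¬ of 0.4 = 0 (operand ≠ 0)
(C & ~A) = min(0.3, 0) = 0
~(C & ~A): Gödel ¬ of 0 = 1 (operand is 0)
~~(C & ~A): Gödel ¬ of 1 = 0 (operand ≠ 0)
(~~(C & ~A) | A) = max(0, 0.4) = 0.4
(C | C) = max(0.3, 0.3) = 0.3
~A: Gödel ¬ of 0.4 = 0 (operand ≠ 0)
(A -> ~A): 0.4 > 0, so result = 0
~(A -> ~A): Gödel ¬ of 0 = 1 (operand is 0)
(B | ~(A -> ~A)) = max(0.6, 1) = 1
((C | C) & (B | ~(A -> ~A))) = min(0.3, 1) = 0.3
(((C | C) & (B | ~(A -> ~A))) | C) = max(0.3, 0.3) = 0.3
((((C | C) & (B | ~(A -> ~A))) | C) | A) = max(0.3, 0.4) = 0.4
~A: Gödel ¬ of 0.4 = 0 (operand ≠ 0)
(~A -> C): 0 ≤ 0.3, so result = 1
(((((C | C) & (B | ~(A -> ~A))) | C) | A) -> (~A -> C)): 0.4 ≤ 1, so result = 1
((~~(C & ~A) | A) -> (((((C | C) & (B | ~(A -> ~A))) | C) | A) -> (~A -> C))): 0.4 ≤ 1, so result = 1

1.00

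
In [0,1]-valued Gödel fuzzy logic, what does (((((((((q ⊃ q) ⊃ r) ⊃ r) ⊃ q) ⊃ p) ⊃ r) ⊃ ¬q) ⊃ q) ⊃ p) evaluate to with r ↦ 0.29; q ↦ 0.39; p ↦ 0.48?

(q ⊃ q): 0.39 ≤ 0.39, so result = 1
((q ⊃ q) ⊃ r): 1 > 0.29, so result = 0.29
(((q ⊃ q) ⊃ r) ⊃ r): 0.29 ≤ 0.29, so result = 1
((((q ⊃ q) ⊃ r) ⊃ r) ⊃ q): 1 > 0.39, so result = 0.39
(((((q ⊃ q) ⊃ r) ⊃ r) ⊃ q) ⊃ p): 0.39 ≤ 0.48, so result = 1
((((((q ⊃ q) ⊃ r) ⊃ r) ⊃ q) ⊃ p) ⊃ r): 1 > 0.29, so result = 0.29
¬q: Gödel ¬ of 0.39 = 0 (operand ≠ 0)
(((((((q ⊃ q) ⊃ r) ⊃ r) ⊃ q) ⊃ p) ⊃ r) ⊃ ¬q): 0.29 > 0, so result = 0
((((((((q ⊃ q) ⊃ r) ⊃ r) ⊃ q) ⊃ p) ⊃ r) ⊃ ¬q) ⊃ q): 0 ≤ 0.39, so result = 1
(((((((((q ⊃ q) ⊃ r) ⊃ r) ⊃ q) ⊃ p) ⊃ r) ⊃ ¬q) ⊃ q) ⊃ p): 1 > 0.48, so result = 0.48

0.48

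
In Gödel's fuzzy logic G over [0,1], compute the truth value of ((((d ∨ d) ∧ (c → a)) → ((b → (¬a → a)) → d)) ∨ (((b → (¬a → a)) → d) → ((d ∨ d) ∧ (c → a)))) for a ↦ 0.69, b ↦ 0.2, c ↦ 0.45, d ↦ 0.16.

(d ∨ d) = max(0.16, 0.16) = 0.16
(c → a): 0.45 ≤ 0.69, so result = 1
((d ∨ d) ∧ (c → a)) = min(0.16, 1) = 0.16
¬a: Gödel ¬ of 0.69 = 0 (operand ≠ 0)
(¬a → a): 0 ≤ 0.69, so result = 1
(b → (¬a → a)): 0.2 ≤ 1, so result = 1
((b → (¬a → a)) → d): 1 > 0.16, so result = 0.16
(((d ∨ d) ∧ (c → a)) → ((b → (¬a → a)) → d)): 0.16 ≤ 0.16, so result = 1
¬a: Gödel ¬ of 0.69 = 0 (operand ≠ 0)
(¬a → a): 0 ≤ 0.69, so result = 1
(b → (¬a → a)): 0.2 ≤ 1, so result = 1
((b → (¬a → a)) → d): 1 > 0.16, so result = 0.16
(d ∨ d) = max(0.16, 0.16) = 0.16
(c → a): 0.45 ≤ 0.69, so result = 1
((d ∨ d) ∧ (c → a)) = min(0.16, 1) = 0.16
(((b → (¬a → a)) → d) → ((d ∨ d) ∧ (c → a))): 0.16 ≤ 0.16, so result = 1
((((d ∨ d) ∧ (c → a)) → ((b → (¬a → a)) → d)) ∨ (((b → (¬a → a)) → d) → ((d ∨ d) ∧ (c → a)))) = max(1, 1) = 1

1.00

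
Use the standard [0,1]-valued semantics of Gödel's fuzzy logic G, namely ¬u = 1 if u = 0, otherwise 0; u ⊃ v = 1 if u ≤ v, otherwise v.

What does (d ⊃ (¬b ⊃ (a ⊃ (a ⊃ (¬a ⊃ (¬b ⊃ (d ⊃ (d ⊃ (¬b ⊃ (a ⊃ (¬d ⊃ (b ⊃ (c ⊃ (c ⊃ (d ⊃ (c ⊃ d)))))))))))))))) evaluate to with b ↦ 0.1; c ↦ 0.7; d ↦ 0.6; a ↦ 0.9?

¬b: Gödel ¬ of 0.1 = 0 (operand ≠ 0)
¬a: Gödel ¬ of 0.9 = 0 (operand ≠ 0)
¬b: Gödel ¬ of 0.1 = 0 (operand ≠ 0)
¬b: Gödel ¬ of 0.1 = 0 (operand ≠ 0)
¬d: Gödel ¬ of 0.6 = 0 (operand ≠ 0)
(c ⊃ d): 0.7 > 0.6, so result = 0.6
(d ⊃ (c ⊃ d)): 0.6 ≤ 0.6, so result = 1
(c ⊃ (d ⊃ (c ⊃ d))): 0.7 ≤ 1, so result = 1
(c ⊃ (c ⊃ (d ⊃ (c ⊃ d)))): 0.7 ≤ 1, so result = 1
(b ⊃ (c ⊃ (c ⊃ (d ⊃ (c ⊃ d))))): 0.1 ≤ 1, so result = 1
(¬d ⊃ (b ⊃ (c ⊃ (c ⊃ (d ⊃ (c ⊃ d)))))): 0 ≤ 1, so result = 1
(a ⊃ (¬d ⊃ (b ⊃ (c ⊃ (c ⊃ (d ⊃ (c ⊃ d))))))): 0.9 ≤ 1, so result = 1
(¬b ⊃ (a ⊃ (¬d ⊃ (b ⊃ (c ⊃ (c ⊃ (d ⊃ (c ⊃ d)))))))): 0 ≤ 1, so result = 1
(d ⊃ (¬b ⊃ (a ⊃ (¬d ⊃ (b ⊃ (c ⊃ (c ⊃ (d ⊃ (c ⊃ d))))))))): 0.6 ≤ 1, so result = 1
(d ⊃ (d ⊃ (¬b ⊃ (a ⊃ (¬d ⊃ (b ⊃ (c ⊃ (c ⊃ (d ⊃ (c ⊃ d)))))))))): 0.6 ≤ 1, so result = 1
(¬b ⊃ (d ⊃ (d ⊃ (¬b ⊃ (a ⊃ (¬d ⊃ (b ⊃ (c ⊃ (c ⊃ (d ⊃ (c ⊃ d))))))))))): 0 ≤ 1, so result = 1
(¬a ⊃ (¬b ⊃ (d ⊃ (d ⊃ (¬b ⊃ (a ⊃ (¬d ⊃ (b ⊃ (c ⊃ (c ⊃ (d ⊃ (c ⊃ d)))))))))))): 0 ≤ 1, so result = 1
(a ⊃ (¬a ⊃ (¬b ⊃ (d ⊃ (d ⊃ (¬b ⊃ (a ⊃ (¬d ⊃ (b ⊃ (c ⊃ (c ⊃ (d ⊃ (c ⊃ d))))))))))))): 0.9 ≤ 1, so result = 1
(a ⊃ (a ⊃ (¬a ⊃ (¬b ⊃ (d ⊃ (d ⊃ (¬b ⊃ (a ⊃ (¬d ⊃ (b ⊃ (c ⊃ (c ⊃ (d ⊃ (c ⊃ d)))))))))))))): 0.9 ≤ 1, so result = 1
(¬b ⊃ (a ⊃ (a ⊃ (¬a ⊃ (¬b ⊃ (d ⊃ (d ⊃ (¬b ⊃ (a ⊃ (¬d ⊃ (b ⊃ (c ⊃ (c ⊃ (d ⊃ (c ⊃ d))))))))))))))): 0 ≤ 1, so result = 1
(d ⊃ (¬b ⊃ (a ⊃ (a ⊃ (¬a ⊃ (¬b ⊃ (d ⊃ (d ⊃ (¬b ⊃ (a ⊃ (¬d ⊃ (b ⊃ (c ⊃ (c ⊃ (d ⊃ (c ⊃ d)))))))))))))))): 0.6 ≤ 1, so result = 1

1.00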